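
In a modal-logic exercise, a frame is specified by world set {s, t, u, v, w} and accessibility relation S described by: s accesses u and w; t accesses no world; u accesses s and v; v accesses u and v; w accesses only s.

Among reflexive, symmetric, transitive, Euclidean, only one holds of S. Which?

Reflexive: no — s is not related to itself.
Symmetric: yes — every pair in S has its reverse in S.
Transitive: no — s S u and u S v, but not s S v.
Euclidean: no — s S u and s S w, but not u S w.
Only symmetric holds.

symmetric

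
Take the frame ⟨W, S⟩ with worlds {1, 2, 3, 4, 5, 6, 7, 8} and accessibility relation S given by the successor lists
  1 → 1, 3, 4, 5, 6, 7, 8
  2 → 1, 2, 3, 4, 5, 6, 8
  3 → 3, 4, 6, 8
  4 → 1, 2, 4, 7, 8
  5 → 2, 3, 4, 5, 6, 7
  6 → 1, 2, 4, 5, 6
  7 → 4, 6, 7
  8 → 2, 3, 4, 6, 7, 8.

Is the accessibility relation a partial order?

No

Reflexive: yes — every world is S-related to itself.
Transitive: no — 1 S 4 and 4 S 2, but not 1 S 2.
Antisymmetric: no — 1 S 4 and 4 S 1 with 1 ≠ 4.
So S is not a partial order.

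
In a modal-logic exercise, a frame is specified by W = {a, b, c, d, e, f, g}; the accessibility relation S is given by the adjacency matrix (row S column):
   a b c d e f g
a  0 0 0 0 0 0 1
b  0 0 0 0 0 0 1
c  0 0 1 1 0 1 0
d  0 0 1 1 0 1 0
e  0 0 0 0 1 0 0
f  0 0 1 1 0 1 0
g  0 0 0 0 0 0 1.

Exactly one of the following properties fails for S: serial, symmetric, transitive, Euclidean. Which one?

Serial: yes — every world has a successor (e.g. a S g).
Symmetric: no — a S g but not g S a.
Transitive: yes — every two-step S-path is closed by a direct edge.
Euclidean: yes — any two successors of a common world are S-related.
Only symmetric fails.

symmetric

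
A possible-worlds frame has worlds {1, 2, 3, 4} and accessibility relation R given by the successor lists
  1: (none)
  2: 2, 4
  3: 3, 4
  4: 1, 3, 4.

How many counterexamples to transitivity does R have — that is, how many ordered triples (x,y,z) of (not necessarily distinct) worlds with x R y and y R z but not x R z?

3

Enumerating: (2,4,1), (2,4,3), (3,4,1).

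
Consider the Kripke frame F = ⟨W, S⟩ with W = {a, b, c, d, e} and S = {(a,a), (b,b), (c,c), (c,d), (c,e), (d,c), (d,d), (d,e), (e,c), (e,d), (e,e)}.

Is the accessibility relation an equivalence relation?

Reflexive: yes — every world is S-related to itself.
Symmetric: yes — every pair in S has its reverse in S.
Transitive: yes — every two-step S-path is closed by a direct edge.
So S is an equivalence relation.

Yes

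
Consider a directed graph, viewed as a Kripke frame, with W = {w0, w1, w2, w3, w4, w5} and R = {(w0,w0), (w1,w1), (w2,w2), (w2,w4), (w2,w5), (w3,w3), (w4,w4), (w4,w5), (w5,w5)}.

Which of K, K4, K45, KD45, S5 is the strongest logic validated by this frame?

Transitive (axiom 4): yes — every two-step R-path is closed by a direct edge.
Euclidean (axiom 5): no — w2 R w5 and w2 R w4, but not w5 R w4.
Serial (axiom D): yes — every world has a successor (e.g. w0 R w0).
Reflexive (axiom T): yes — every world is R-related to itself.
So F validates K, K4; K45 would additionally require R to be Euclidean. The strongest is K4.

K4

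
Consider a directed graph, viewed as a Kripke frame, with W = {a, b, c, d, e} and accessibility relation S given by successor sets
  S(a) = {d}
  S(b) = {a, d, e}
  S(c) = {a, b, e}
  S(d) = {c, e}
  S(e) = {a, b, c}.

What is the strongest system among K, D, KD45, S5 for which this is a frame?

Serial (axiom D): yes — every world has a successor (e.g. a S d).
Euclidean (axiom 5): no — b S a and b S e, but not a S e.
Transitive (axiom 4): no — a S d and d S c, but not a S c.
Reflexive (axiom T): no — a is not related to itself.
So F validates K, D; KD45 would additionally require S to be Euclidean and transitive. The strongest is D.

D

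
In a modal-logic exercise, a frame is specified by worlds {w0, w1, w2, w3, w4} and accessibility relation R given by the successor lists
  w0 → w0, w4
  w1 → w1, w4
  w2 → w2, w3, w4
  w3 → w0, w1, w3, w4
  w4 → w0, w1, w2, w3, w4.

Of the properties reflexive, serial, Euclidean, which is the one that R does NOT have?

Euclidean

Reflexive: yes — every world is R-related to itself.
Serial: yes — every world has a successor (e.g. w0 R w0).
Euclidean: no — w3 R w0 and w3 R w1, but not w0 R w1.
Only Euclidean fails.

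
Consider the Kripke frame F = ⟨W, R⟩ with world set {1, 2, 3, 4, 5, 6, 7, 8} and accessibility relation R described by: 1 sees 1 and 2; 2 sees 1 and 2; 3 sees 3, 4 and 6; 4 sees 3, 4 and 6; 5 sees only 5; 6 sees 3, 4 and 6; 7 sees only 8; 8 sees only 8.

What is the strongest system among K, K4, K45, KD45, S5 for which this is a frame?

Transitive (axiom 4): yes — every two-step R-path is closed by a direct edge.
Euclidean (axiom 5): yes — any two successors of a common world are R-related.
Serial (axiom D): yes — every world has a successor (e.g. 1 R 1).
Reflexive (axiom T): no — 7 is not related to itself.
So F validates K, K4, K45, KD45; S5 would additionally require R to be reflexive. The strongest is KD45.

KD45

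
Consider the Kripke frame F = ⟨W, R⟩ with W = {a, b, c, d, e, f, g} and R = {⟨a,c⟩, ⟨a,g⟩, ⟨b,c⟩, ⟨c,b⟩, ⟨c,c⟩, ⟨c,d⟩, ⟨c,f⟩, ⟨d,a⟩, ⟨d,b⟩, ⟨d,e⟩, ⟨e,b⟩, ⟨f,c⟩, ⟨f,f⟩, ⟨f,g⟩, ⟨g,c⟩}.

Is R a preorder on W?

Reflexive: no — a is not related to itself.
Transitive: no — a R c and c R b, but not a R b.
So R is not a preorder.

No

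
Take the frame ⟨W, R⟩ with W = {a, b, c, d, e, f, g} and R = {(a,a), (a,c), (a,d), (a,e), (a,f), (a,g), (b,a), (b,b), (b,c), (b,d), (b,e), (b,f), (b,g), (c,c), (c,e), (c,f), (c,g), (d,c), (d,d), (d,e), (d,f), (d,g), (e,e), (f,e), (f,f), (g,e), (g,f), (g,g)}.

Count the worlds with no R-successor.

0

R is serial; there are no such worlds.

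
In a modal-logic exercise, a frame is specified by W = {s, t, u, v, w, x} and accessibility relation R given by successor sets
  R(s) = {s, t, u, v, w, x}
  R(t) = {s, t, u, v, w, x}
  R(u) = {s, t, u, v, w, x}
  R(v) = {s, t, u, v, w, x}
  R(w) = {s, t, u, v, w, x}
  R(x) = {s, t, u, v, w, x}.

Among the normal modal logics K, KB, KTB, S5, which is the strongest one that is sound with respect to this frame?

Symmetric (axiom B): yes — every pair in R has its reverse in R.
Reflexive (axiom T): yes — every world is R-related to itself.
Euclidean (axiom 5): yes — any two successors of a common world are R-related.
So F validates K, KB, KTB, S5. The strongest is S5.

S5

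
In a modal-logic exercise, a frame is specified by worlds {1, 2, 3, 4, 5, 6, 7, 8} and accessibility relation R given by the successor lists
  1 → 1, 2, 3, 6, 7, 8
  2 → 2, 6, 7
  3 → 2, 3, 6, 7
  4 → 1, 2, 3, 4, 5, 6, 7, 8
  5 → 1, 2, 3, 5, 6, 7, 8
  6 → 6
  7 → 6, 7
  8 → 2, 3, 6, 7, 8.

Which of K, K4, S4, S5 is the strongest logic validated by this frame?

S4

Transitive (axiom 4): yes — every two-step R-path is closed by a direct edge.
Reflexive (axiom T): yes — every world is R-related to itself.
Euclidean (axiom 5): no — 1 R 2 and 1 R 3, but not 2 R 3.
So F validates K, K4, S4; S5 would additionally require R to be Euclidean. The strongest is S4.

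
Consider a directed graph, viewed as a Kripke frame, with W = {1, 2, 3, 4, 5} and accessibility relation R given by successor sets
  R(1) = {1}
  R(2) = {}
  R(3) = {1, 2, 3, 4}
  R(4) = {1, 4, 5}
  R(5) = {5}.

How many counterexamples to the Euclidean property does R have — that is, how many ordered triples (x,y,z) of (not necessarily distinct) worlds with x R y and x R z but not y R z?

Enumerating: (3,1,2), (3,1,3), (3,1,4), (3,2,1), (3,2,2), (3,2,3), (3,2,4), (3,4,2), (3,4,3), (4,1,4), (4,1,5), (4,5,1), (4,5,4).

13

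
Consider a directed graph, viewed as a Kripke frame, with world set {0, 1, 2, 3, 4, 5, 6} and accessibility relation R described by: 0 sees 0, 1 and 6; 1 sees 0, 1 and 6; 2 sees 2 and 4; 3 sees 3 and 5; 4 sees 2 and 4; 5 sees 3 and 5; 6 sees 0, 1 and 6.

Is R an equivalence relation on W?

Reflexive: yes — every world is R-related to itself.
Symmetric: yes — every pair in R has its reverse in R.
Transitive: yes — every two-step R-path is closed by a direct edge.
So R is an equivalence relation.

Yes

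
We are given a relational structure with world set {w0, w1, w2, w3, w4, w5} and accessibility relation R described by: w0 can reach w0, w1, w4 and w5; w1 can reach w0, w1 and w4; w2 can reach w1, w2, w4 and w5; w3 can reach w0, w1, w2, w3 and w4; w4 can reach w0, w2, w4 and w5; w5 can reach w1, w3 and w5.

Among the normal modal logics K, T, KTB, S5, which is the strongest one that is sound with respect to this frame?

T

Reflexive (axiom T): yes — every world is R-related to itself.
Symmetric (axiom B): no — w0 R w5 but not w5 R w0.
Euclidean (axiom 5): no — w0 R w1 and w0 R w5, but not w1 R w5.
So F validates K, T; KTB would additionally require R to be symmetric. The strongest is T.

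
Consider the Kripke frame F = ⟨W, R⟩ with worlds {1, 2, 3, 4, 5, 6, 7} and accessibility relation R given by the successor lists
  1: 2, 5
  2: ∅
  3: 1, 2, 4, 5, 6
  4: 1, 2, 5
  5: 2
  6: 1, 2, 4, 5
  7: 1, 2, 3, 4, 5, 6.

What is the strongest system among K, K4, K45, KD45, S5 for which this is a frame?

Transitive (axiom 4): yes — every two-step R-path is closed by a direct edge.
Euclidean (axiom 5): no — 1 R 2 and 1 R 5, but not 2 R 5.
Serial (axiom D): no — 2 has no R-successor.
Reflexive (axiom T): no — 1 is not related to itself.
So F validates K, K4; K45 would additionally require R to be Euclidean. The strongest is K4.

K4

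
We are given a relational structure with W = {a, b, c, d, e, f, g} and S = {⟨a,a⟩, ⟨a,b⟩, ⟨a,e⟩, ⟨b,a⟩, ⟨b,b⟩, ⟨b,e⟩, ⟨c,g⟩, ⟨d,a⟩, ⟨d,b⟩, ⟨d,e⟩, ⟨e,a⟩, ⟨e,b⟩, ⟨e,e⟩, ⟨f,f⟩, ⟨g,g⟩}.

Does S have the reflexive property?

No

Reflexive: no — c is not related to itself.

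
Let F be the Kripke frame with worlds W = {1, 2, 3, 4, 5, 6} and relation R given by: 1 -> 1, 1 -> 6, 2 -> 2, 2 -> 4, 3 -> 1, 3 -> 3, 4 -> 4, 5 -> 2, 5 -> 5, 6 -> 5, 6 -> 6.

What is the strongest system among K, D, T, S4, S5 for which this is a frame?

T

Serial (axiom D): yes — every world has a successor (e.g. 1 R 1).
Reflexive (axiom T): yes — every world is R-related to itself.
Transitive (axiom 4): no — 1 R 6 and 6 R 5, but not 1 R 5.
Euclidean (axiom 5): no — 1 R 6 and 1 R 1, but not 6 R 1.
So F validates K, D, T; S4 would additionally require R to be transitive. The strongest is T.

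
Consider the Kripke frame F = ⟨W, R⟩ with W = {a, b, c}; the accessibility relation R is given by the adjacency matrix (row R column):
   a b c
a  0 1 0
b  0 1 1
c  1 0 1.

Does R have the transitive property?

Transitive: no — a R b and b R c, but not a R c.

No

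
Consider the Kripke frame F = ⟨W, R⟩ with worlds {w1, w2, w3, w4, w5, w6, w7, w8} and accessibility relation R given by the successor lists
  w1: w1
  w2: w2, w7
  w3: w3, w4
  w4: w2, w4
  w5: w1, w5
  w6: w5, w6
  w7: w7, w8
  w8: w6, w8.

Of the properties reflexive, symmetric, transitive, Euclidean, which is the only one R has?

reflexive

Reflexive: yes — every world is R-related to itself.
Symmetric: no — w2 R w7 but not w7 R w2.
Transitive: no — w2 R w7 and w7 R w8, but not w2 R w8.
Euclidean: no — w2 R w7 and w2 R w2, but not w7 R w2.
Only reflexive holds.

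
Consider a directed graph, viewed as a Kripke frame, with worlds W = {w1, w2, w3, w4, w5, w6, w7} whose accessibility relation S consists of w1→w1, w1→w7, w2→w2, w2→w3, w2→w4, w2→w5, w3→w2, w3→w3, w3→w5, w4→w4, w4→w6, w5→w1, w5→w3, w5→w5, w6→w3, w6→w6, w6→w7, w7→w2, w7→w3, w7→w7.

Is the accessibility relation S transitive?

No

Transitive: no — w1 S w7 and w7 S w2, but not w1 S w2.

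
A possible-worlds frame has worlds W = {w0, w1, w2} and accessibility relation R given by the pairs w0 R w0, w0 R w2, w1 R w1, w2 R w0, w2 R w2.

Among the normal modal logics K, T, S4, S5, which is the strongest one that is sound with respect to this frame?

S5

Reflexive (axiom T): yes — every world is R-related to itself.
Transitive (axiom 4): yes — every two-step R-path is closed by a direct edge.
Euclidean (axiom 5): yes — any two successors of a common world are R-related.
So F validates K, T, S4, S5. The strongest is S5.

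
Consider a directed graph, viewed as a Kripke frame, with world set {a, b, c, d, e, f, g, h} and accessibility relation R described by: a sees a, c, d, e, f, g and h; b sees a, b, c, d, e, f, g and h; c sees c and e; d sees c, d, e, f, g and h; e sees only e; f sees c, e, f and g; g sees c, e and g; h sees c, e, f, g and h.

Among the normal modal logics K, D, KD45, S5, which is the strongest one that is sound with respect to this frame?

Serial (axiom D): yes — every world has a successor (e.g. a R a).
Euclidean (axiom 5): no — a R c and a R d, but not c R d.
Transitive (axiom 4): yes — every two-step R-path is closed by a direct edge.
Reflexive (axiom T): yes — every world is R-related to itself.
So F validates K, D; KD45 would additionally require R to be Euclidean. The strongest is D.

D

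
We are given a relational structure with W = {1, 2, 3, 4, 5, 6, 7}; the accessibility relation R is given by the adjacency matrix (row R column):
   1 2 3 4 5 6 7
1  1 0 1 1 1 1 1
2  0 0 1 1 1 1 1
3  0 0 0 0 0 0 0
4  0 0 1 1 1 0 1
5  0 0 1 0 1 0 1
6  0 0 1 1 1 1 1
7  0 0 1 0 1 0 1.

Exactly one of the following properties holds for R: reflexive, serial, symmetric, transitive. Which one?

transitive

Reflexive: no — 2 is not related to itself.
Serial: no — 3 has no R-successor.
Symmetric: no — 1 R 3 but not 3 R 1.
Transitive: yes — every two-step R-path is closed by a direct edge.
Only transitive holds.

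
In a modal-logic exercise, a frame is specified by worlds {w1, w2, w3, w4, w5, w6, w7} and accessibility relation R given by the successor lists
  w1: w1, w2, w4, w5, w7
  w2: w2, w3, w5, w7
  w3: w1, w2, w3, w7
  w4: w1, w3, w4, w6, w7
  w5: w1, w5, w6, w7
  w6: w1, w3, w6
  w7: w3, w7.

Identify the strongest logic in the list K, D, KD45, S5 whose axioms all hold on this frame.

Serial (axiom D): yes — every world has a successor (e.g. w1 R w1).
Euclidean (axiom 5): no — w1 R w2 and w1 R w4, but not w2 R w4.
Transitive (axiom 4): no — w1 R w2 and w2 R w3, but not w1 R w3.
Reflexive (axiom T): yes — every world is R-related to itself.
So F validates K, D; KD45 would additionally require R to be Euclidean and transitive. The strongest is D.

D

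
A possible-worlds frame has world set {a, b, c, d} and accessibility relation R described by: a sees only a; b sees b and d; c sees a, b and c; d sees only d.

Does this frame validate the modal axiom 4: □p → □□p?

No

The schema 4 characterises exactly the transitive frames.
Transitive: no — c R b and b R d, but not c R d.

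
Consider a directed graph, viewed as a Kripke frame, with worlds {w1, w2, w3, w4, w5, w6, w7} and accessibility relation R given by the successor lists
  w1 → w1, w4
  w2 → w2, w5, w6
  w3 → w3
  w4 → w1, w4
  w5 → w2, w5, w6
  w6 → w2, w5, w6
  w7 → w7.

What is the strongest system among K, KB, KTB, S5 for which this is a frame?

S5

Symmetric (axiom B): yes — every pair in R has its reverse in R.
Reflexive (axiom T): yes — every world is R-related to itself.
Euclidean (axiom 5): yes — any two successors of a common world are R-related.
So F validates K, KB, KTB, S5. The strongest is S5.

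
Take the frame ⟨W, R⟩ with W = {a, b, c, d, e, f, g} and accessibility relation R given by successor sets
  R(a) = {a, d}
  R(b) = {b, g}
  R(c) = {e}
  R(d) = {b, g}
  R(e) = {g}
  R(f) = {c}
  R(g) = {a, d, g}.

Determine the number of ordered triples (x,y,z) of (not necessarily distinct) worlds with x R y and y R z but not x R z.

Enumerating: (a,d,b), (a,d,g), (b,g,a), (b,g,d), (c,e,g), (d,g,a), (d,g,d), (e,g,a), (e,g,d), (f,c,e), (g,d,b).

11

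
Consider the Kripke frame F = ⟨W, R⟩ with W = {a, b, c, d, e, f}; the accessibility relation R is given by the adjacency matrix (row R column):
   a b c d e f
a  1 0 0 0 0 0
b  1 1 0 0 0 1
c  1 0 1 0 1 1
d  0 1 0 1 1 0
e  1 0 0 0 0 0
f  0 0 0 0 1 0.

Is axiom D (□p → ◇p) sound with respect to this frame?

By correspondence theory, D is valid on a frame iff R is serial.
Serial: yes — every world has a successor (e.g. a R a).

Yes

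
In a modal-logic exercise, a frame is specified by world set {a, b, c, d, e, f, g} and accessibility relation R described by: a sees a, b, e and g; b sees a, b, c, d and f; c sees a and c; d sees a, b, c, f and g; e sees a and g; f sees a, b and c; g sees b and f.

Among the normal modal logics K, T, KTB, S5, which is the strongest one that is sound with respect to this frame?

K

Reflexive (axiom T): no — d is not related to itself.
Symmetric (axiom B): no — a R g but not g R a.
Euclidean (axiom 5): no — a R b and a R e, but not b R e.
So F validates K; T would additionally require R to be reflexive. The strongest is K.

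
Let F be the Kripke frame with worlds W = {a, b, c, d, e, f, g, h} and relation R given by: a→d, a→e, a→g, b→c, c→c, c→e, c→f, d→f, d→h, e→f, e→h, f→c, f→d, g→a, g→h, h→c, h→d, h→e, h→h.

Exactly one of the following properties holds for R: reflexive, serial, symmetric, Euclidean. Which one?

Reflexive: no — a is not related to itself.
Serial: yes — every world has a successor (e.g. a R d).
Symmetric: no — a R d but not d R a.
Euclidean: no — a R d and a R e, but not d R e.
Only serial holds.

serial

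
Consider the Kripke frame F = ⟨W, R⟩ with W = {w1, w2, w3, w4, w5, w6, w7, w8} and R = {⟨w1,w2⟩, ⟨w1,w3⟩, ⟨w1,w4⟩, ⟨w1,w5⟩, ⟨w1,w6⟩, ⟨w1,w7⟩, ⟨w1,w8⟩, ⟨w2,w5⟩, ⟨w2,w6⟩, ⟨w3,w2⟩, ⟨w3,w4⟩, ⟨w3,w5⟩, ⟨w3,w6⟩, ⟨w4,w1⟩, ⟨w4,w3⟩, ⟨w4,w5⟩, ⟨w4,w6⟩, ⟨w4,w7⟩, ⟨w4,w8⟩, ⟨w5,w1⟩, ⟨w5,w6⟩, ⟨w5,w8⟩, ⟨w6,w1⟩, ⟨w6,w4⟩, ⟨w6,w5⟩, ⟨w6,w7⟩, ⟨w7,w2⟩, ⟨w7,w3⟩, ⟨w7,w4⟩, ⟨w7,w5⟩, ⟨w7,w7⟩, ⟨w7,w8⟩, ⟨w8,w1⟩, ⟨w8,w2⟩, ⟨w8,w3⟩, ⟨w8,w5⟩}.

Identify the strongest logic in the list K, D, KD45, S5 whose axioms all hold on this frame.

Serial (axiom D): yes — every world has a successor (e.g. w1 R w2).
Euclidean (axiom 5): no — w1 R w2 and w1 R w3, but not w2 R w3.
Transitive (axiom 4): no — w2 R w5 and w5 R w1, but not w2 R w1.
Reflexive (axiom T): no — w1 is not related to itself.
So F validates K, D; KD45 would additionally require R to be Euclidean and transitive. The strongest is D.

D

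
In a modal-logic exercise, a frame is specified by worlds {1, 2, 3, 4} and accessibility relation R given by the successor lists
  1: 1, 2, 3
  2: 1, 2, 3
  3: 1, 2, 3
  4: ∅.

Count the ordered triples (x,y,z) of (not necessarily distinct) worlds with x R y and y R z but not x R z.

0

R is transitive; there are no such tuples.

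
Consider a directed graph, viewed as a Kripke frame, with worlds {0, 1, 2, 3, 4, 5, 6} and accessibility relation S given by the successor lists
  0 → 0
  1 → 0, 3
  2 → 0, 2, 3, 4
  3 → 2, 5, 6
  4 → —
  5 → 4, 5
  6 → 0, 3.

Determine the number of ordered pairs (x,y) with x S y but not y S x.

Enumerating: (1,0), (1,3), (2,0), (2,4), (3,5), (5,4), (6,0).

7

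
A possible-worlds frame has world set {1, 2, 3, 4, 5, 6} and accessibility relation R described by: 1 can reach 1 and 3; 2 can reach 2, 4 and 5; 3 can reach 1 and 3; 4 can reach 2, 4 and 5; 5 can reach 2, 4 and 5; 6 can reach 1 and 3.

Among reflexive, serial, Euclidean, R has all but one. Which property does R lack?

Reflexive: no — 6 is not related to itself.
Serial: yes — every world has a successor (e.g. 1 R 1).
Euclidean: yes — any two successors of a common world are R-related.
Only reflexive fails.

reflexive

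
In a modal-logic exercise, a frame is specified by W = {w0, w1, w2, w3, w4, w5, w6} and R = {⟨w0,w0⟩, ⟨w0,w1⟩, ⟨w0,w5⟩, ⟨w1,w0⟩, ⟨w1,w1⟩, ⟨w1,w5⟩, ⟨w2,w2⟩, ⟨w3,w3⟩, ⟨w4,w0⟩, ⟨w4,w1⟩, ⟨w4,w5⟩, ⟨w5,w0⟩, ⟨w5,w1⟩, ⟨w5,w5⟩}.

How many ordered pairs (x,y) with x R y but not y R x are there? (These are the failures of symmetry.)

Enumerating: (w4,w0), (w4,w1), (w4,w5).

3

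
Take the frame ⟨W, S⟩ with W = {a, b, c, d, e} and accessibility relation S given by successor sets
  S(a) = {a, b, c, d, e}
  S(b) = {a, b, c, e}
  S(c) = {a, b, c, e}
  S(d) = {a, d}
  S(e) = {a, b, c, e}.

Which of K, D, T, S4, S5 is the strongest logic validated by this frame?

T

Serial (axiom D): yes — every world has a successor (e.g. a S a).
Reflexive (axiom T): yes — every world is S-related to itself.
Transitive (axiom 4): no — b S a and a S d, but not b S d.
Euclidean (axiom 5): no — a S b and a S d, but not b S d.
So F validates K, D, T; S4 would additionally require S to be transitive. The strongest is T.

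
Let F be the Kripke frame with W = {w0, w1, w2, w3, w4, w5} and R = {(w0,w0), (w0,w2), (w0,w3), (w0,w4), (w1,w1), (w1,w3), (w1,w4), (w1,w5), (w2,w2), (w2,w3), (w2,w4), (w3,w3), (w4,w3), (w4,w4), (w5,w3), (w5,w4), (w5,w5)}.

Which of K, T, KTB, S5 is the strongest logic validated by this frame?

Reflexive (axiom T): yes — every world is R-related to itself.
Symmetric (axiom B): no — w0 R w2 but not w2 R w0.
Euclidean (axiom 5): no — w0 R w3 and w0 R w2, but not w3 R w2.
So F validates K, T; KTB would additionally require R to be symmetric. The strongest is T.

T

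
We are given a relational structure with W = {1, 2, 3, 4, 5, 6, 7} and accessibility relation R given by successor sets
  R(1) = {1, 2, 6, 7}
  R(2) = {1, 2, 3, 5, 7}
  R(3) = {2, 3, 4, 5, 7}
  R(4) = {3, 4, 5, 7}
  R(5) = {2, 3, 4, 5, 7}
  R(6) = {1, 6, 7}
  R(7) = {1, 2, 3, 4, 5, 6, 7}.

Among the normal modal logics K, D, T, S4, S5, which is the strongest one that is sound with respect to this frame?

Serial (axiom D): yes — every world has a successor (e.g. 1 R 1).
Reflexive (axiom T): yes — every world is R-related to itself.
Transitive (axiom 4): no — 1 R 2 and 2 R 3, but not 1 R 3.
Euclidean (axiom 5): no — 1 R 2 and 1 R 6, but not 2 R 6.
So F validates K, D, T; S4 would additionally require R to be transitive. The strongest is T.

T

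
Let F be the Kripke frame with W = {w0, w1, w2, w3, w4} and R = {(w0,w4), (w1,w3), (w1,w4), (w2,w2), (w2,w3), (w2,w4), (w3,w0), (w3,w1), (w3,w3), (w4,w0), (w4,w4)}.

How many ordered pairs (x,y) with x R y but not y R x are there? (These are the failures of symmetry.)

Enumerating: (w1,w4), (w2,w3), (w2,w4), (w3,w0).

4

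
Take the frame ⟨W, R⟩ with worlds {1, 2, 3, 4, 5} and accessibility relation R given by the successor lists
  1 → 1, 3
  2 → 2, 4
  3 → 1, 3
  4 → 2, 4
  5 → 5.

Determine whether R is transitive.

Transitive: yes — every two-step R-path is closed by a direct edge.

Yes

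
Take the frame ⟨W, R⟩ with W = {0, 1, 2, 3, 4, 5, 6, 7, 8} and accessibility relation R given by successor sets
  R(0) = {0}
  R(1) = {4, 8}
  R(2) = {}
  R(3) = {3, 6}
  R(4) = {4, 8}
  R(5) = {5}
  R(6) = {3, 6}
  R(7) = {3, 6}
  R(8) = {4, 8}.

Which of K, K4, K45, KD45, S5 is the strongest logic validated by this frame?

K45

Transitive (axiom 4): yes — every two-step R-path is closed by a direct edge.
Euclidean (axiom 5): yes — any two successors of a common world are R-related.
Serial (axiom D): no — 2 has no R-successor.
Reflexive (axiom T): no — 1 is not related to itself.
So F validates K, K4, K45; KD45 would additionally require R to be serial. The strongest is K45.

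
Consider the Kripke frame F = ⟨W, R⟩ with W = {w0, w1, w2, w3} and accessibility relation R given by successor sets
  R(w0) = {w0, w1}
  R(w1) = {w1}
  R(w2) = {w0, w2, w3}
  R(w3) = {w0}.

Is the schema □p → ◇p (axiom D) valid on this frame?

By correspondence theory, D is valid on a frame iff R is serial.
Serial: yes — every world has a successor (e.g. w0 R w0).

Yes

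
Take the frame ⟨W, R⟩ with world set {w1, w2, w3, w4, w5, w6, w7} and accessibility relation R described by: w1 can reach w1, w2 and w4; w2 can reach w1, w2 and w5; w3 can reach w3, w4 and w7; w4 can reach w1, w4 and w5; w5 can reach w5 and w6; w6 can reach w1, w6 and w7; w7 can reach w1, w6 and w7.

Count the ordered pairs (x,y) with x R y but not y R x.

Enumerating: (w2,w5), (w3,w4), (w3,w7), (w4,w5), (w5,w6), (w6,w1), (w7,w1).

7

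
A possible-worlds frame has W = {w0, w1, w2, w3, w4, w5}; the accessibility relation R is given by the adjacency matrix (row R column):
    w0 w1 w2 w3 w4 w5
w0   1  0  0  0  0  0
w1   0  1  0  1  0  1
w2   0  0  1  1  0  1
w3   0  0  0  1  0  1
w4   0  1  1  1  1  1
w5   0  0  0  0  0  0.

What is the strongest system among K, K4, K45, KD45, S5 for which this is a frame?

K4

Transitive (axiom 4): yes — every two-step R-path is closed by a direct edge.
Euclidean (axiom 5): no — w1 R w5 and w1 R w3, but not w5 R w3.
Serial (axiom D): no — w5 has no R-successor.
Reflexive (axiom T): no — w5 is not related to itself.
So F validates K, K4; K45 would additionally require R to be Euclidean. The strongest is K4.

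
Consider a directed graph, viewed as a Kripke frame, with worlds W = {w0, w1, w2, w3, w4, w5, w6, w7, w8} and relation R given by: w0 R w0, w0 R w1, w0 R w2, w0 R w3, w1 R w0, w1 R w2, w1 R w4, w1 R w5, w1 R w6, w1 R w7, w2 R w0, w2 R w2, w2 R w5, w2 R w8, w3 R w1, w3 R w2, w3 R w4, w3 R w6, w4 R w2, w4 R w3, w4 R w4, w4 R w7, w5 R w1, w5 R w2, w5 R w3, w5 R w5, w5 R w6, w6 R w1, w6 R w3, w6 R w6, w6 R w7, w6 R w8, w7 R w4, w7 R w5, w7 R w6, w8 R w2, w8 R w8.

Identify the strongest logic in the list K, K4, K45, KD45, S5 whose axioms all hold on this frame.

K

Transitive (axiom 4): no — w0 R w1 and w1 R w4, but not w0 R w4.
Euclidean (axiom 5): no — w0 R w1 and w0 R w3, but not w1 R w3.
Serial (axiom D): yes — every world has a successor (e.g. w0 R w0).
Reflexive (axiom T): no — w1 is not related to itself.
So F validates K; K4 would additionally require R to be transitive. The strongest is K.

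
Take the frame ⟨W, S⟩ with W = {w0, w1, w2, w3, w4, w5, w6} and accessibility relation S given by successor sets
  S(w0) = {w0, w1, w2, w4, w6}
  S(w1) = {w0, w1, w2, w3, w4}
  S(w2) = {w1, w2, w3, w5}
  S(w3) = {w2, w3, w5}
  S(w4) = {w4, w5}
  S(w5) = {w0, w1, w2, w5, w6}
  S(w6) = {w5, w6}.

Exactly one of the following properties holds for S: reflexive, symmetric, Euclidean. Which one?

reflexive

Reflexive: yes — every world is S-related to itself.
Symmetric: no — w0 S w2 but not w2 S w0.
Euclidean: no — w0 S w1 and w0 S w6, but not w1 S w6.
Only reflexive holds.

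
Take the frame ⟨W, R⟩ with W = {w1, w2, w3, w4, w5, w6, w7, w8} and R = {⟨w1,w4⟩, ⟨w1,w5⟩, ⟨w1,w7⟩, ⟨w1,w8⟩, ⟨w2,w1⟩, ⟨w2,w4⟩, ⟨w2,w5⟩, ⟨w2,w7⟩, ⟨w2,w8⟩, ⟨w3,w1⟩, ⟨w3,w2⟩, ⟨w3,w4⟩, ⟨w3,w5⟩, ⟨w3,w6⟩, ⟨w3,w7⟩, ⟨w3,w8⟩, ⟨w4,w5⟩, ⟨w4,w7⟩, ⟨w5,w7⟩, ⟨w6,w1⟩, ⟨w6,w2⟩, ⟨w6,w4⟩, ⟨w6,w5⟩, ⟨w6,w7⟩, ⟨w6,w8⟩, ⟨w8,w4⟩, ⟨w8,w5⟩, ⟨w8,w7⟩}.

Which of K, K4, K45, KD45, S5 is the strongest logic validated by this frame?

K4

Transitive (axiom 4): yes — every two-step R-path is closed by a direct edge.
Euclidean (axiom 5): no — w1 R w4 and w1 R w8, but not w4 R w8.
Serial (axiom D): no — w7 has no R-successor.
Reflexive (axiom T): no — w1 is not related to itself.
So F validates K, K4; K45 would additionally require R to be Euclidean. The strongest is K4.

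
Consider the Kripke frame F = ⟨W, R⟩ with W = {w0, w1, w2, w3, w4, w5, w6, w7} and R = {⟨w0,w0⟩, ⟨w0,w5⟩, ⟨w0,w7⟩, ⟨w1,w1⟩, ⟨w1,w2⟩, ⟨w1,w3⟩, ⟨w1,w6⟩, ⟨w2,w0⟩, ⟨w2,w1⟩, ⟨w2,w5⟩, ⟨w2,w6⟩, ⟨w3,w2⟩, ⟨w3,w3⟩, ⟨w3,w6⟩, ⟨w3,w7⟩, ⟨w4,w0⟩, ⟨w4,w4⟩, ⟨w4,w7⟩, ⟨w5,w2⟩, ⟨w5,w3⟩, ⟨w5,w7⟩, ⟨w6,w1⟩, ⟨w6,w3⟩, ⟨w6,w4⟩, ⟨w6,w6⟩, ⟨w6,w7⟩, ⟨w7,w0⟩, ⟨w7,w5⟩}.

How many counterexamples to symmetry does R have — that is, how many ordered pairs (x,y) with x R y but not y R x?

Enumerating: (w0,w5), (w1,w3), (w2,w0), (w2,w6), (w3,w2), (w3,w7), (w4,w0), (w4,w7), (w5,w3), (w6,w4), (w6,w7).

11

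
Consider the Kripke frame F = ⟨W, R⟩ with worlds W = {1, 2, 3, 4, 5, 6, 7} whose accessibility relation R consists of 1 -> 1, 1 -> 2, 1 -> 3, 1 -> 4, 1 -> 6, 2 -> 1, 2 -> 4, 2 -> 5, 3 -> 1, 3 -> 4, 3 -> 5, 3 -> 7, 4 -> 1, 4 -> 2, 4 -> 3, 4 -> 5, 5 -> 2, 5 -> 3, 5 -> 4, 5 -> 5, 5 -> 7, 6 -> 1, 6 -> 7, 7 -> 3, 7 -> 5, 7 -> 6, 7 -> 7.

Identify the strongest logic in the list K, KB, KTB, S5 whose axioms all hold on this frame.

KB

Symmetric (axiom B): yes — every pair in R has its reverse in R.
Reflexive (axiom T): no — 2 is not related to itself.
Euclidean (axiom 5): no — 1 R 2 and 1 R 3, but not 2 R 3.
So F validates K, KB; KTB would additionally require R to be reflexive. The strongest is KB.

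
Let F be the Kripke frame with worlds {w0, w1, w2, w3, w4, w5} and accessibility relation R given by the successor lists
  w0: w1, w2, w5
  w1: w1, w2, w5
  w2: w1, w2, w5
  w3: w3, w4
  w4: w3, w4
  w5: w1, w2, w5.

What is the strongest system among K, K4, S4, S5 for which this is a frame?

K4

Transitive (axiom 4): yes — every two-step R-path is closed by a direct edge.
Reflexive (axiom T): no — w0 is not related to itself.
Euclidean (axiom 5): yes — any two successors of a common world are R-related.
So F validates K, K4; S4 would additionally require R to be reflexive. The strongest is K4.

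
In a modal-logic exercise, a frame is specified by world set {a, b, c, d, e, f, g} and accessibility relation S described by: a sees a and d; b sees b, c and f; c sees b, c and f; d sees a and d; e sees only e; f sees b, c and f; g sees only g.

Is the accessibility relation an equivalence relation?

Reflexive: yes — every world is S-related to itself.
Symmetric: yes — every pair in S has its reverse in S.
Transitive: yes — every two-step S-path is closed by a direct edge.
So S is an equivalence relation.

Yes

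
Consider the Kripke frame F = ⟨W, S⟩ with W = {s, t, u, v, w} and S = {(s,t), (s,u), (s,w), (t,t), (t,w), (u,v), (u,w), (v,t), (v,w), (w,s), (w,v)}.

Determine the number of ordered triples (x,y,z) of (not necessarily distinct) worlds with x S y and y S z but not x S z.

Enumerating: (s,u,v), (s,w,s), (s,w,v), (t,w,s), (t,w,v), (u,v,t), (u,w,s), (v,w,s), (v,w,v), (w,s,t), (w,s,u), (w,s,w), (w,v,t), (w,v,w).

14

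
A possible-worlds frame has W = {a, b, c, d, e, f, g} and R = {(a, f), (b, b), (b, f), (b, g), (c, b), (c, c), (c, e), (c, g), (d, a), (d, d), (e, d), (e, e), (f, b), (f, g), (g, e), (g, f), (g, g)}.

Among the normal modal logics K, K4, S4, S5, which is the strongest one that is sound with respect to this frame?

K

Transitive (axiom 4): no — a R f and f R b, but not a R b.
Reflexive (axiom T): no — a is not related to itself.
Euclidean (axiom 5): no — c R b and c R e, but not b R e.
So F validates K; K4 would additionally require R to be transitive. The strongest is K.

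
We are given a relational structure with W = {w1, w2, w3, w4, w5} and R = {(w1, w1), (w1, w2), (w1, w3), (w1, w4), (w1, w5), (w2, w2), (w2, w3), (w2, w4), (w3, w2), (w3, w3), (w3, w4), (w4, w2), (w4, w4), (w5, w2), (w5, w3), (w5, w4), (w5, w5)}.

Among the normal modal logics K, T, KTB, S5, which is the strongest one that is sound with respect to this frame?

T

Reflexive (axiom T): yes — every world is R-related to itself.
Symmetric (axiom B): no — w1 R w2 but not w2 R w1.
Euclidean (axiom 5): no — w1 R w2 and w1 R w5, but not w2 R w5.
So F validates K, T; KTB would additionally require R to be symmetric. The strongest is T.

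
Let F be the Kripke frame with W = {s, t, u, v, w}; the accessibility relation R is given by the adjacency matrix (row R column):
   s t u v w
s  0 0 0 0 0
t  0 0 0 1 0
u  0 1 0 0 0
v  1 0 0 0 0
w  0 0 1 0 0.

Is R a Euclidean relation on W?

No

Euclidean: no — t R v and t R v, but not v R v.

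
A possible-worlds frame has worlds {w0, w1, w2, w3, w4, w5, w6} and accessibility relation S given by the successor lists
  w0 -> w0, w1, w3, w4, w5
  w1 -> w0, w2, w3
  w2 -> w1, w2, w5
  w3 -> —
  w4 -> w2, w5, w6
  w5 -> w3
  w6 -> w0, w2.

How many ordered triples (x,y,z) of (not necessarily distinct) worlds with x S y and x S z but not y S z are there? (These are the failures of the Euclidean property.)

Enumerating: (w0,w1,w1), (w0,w1,w4), (w0,w1,w5), (w0,w3,w0), (w0,w3,w1), (w0,w3,w3), (w0,w3,w4), (w0,w3,w5), (w0,w4,w0), (w0,w4,w1), (w0,w4,w3), (w0,w4,w4), … and 24 more.
Total: 36.

36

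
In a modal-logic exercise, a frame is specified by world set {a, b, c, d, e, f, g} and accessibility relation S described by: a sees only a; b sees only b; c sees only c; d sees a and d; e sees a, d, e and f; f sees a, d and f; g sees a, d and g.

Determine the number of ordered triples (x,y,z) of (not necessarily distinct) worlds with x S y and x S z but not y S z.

Enumerating: (d,a,d), (e,a,d), (e,a,e), (e,a,f), (e,d,e), (e,d,f), (e,f,e), (f,a,d), (f,a,f), (f,d,f), (g,a,d), (g,a,g), (g,d,g).

13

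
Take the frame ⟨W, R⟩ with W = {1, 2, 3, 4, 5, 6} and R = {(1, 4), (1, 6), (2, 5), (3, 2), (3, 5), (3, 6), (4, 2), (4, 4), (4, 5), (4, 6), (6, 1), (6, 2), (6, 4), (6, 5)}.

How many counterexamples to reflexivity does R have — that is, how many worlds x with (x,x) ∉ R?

5

Enumerating: 1, 2, 3, 5, 6.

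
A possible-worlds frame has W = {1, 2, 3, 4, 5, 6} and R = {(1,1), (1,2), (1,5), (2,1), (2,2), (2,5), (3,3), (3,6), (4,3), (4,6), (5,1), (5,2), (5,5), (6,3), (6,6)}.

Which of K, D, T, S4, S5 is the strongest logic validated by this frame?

Serial (axiom D): yes — every world has a successor (e.g. 1 R 1).
Reflexive (axiom T): no — 4 is not related to itself.
Transitive (axiom 4): yes — every two-step R-path is closed by a direct edge.
Euclidean (axiom 5): yes — any two successors of a common world are R-related.
So F validates K, D; T would additionally require R to be reflexive. The strongest is D.

D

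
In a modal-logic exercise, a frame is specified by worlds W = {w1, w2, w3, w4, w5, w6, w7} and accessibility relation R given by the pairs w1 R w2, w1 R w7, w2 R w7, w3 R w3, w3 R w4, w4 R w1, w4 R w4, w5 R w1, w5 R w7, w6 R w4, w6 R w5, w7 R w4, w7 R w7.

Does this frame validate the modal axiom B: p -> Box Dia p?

The schema B characterises exactly the symmetric frames.
Symmetric: no — w1 R w2 but not w2 R w1.

No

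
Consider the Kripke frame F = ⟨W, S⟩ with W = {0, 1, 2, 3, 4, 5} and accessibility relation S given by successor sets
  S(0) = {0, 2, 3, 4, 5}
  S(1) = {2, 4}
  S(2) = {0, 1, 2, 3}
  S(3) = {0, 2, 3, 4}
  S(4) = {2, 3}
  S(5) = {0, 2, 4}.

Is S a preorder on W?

No

Reflexive: no — 1 is not related to itself.
Transitive: no — 0 S 2 and 2 S 1, but not 0 S 1.
So S is not a preorder.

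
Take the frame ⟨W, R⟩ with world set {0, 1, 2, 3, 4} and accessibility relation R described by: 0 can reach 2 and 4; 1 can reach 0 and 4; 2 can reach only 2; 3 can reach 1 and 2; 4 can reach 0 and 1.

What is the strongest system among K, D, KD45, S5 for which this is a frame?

Serial (axiom D): yes — every world has a successor (e.g. 0 R 2).
Euclidean (axiom 5): no — 0 R 2 and 0 R 4, but not 2 R 4.
Transitive (axiom 4): no — 0 R 4 and 4 R 1, but not 0 R 1.
Reflexive (axiom T): no — 0 is not related to itself.
So F validates K, D; KD45 would additionally require R to be Euclidean and transitive. The strongest is D.

D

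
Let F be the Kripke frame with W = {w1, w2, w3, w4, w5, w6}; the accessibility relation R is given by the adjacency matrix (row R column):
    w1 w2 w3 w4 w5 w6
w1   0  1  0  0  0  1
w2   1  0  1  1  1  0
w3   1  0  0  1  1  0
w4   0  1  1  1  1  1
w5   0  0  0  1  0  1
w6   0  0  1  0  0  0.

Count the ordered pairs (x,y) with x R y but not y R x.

8

Enumerating: (w1,w6), (w2,w3), (w2,w5), (w3,w1), (w3,w5), (w4,w6), (w5,w6), (w6,w3).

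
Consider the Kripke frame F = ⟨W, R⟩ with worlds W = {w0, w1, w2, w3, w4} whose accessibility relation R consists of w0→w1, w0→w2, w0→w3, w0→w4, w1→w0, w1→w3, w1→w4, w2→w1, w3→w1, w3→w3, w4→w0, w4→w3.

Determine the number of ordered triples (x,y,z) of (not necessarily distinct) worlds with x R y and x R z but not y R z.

18

Enumerating: (w0,w1,w1), (w0,w1,w2), (w0,w2,w2), (w0,w2,w3), (w0,w2,w4), (w0,w3,w2), (w0,w3,w4), (w0,w4,w1), (w0,w4,w2), (w0,w4,w4), (w1,w0,w0), (w1,w3,w0), (w1,w3,w4), (w1,w4,w4), (w2,w1,w1), (w3,w1,w1), (w4,w0,w0), (w4,w3,w0).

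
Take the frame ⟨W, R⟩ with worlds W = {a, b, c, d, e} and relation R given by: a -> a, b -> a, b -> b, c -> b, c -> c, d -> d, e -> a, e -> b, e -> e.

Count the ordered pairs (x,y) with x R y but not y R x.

4

Enumerating: (b,a), (c,b), (e,a), (e,b).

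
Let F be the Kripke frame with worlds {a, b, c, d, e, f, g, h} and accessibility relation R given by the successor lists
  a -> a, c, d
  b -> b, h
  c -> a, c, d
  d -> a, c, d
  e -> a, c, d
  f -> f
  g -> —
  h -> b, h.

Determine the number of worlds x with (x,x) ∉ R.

Enumerating: e, g.

2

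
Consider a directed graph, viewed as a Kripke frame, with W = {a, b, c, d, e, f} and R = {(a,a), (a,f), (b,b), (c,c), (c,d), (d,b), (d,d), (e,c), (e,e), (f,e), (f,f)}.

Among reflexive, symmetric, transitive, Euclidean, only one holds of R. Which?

reflexive

Reflexive: yes — every world is R-related to itself.
Symmetric: no — a R f but not f R a.
Transitive: no — a R f and f R e, but not a R e.
Euclidean: no — a R f and a R a, but not f R a.
Only reflexive holds.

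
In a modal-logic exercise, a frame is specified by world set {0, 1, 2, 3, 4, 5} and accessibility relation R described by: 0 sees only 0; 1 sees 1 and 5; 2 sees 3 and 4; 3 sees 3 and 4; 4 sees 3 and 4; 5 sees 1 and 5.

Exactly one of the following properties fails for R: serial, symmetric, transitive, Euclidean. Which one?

Serial: yes — every world has a successor (e.g. 0 R 0).
Symmetric: no — 2 R 3 but not 3 R 2.
Transitive: yes — every two-step R-path is closed by a direct edge.
Euclidean: yes — any two successors of a common world are R-related.
Only symmetric fails.

symmetric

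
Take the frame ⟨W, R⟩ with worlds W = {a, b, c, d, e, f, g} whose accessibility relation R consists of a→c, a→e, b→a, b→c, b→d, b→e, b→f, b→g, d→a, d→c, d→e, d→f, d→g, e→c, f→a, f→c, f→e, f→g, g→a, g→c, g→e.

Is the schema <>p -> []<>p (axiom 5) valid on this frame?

By correspondence theory, 5 is valid on a frame iff R is Euclidean.
Euclidean: no — a R c and a R e, but not c R e.

No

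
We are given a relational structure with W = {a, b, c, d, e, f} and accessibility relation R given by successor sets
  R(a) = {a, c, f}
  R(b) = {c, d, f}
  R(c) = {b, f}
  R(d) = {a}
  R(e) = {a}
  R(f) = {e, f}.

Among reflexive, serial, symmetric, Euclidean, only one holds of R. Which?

Reflexive: no — b is not related to itself.
Serial: yes — every world has a successor (e.g. a R a).
Symmetric: no — a R c but not c R a.
Euclidean: no — a R f and a R c, but not f R c.
Only serial holds.

serial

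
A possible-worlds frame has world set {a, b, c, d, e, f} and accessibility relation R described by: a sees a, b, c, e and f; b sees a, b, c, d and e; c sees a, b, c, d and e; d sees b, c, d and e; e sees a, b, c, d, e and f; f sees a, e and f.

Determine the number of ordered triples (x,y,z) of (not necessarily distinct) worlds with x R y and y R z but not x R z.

16

Enumerating: (a,b,d), (a,c,d), (a,e,d), (b,a,f), (b,e,f), (c,a,f), (c,e,f), (d,b,a), (d,c,a), (d,e,a), (d,e,f), (f,a,b), (f,a,c), (f,e,b), (f,e,c), (f,e,d).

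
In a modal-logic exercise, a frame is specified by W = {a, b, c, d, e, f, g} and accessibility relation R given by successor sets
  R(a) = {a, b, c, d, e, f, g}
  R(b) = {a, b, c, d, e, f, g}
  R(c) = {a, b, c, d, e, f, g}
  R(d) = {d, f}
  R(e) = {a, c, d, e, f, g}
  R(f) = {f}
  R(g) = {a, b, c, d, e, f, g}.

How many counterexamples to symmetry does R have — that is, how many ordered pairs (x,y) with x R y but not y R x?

Enumerating: (a,d), (a,f), (b,d), (b,e), (b,f), (c,d), (c,f), (d,f), (e,d), (e,f), (g,d), (g,f).

12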